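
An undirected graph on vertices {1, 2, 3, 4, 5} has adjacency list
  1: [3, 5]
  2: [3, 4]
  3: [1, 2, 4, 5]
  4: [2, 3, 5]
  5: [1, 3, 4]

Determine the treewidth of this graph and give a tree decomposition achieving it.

Treewidth 2.
One optimal decomposition is:
Bags: B1 = {3, 4, 5}  B2 = {2, 3, 4}  B3 = {1, 3, 5}
Tree: B1–B2, B1–B3

Every bag has size at most 3, so the width is 3 − 1 = 2 and tw(G) ≤ 2. On the other hand G contains the 3-clique {1, 3, 5}. A clique must lie in a single bag of any decomposition, so no decomposition can have width below 2. Therefore the treewidth is 2.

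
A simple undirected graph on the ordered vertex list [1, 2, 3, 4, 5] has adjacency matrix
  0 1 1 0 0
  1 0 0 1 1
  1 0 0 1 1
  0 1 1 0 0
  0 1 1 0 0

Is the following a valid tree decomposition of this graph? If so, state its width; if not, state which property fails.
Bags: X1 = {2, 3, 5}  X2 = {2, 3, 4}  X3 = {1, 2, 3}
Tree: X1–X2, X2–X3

Vertex coverage: the bags together contain {1, 2, 3, 4, 5}, the full vertex set. Edge coverage: each edge of G has both endpoints in at least one bag. Running intersection: for every vertex, the bags containing it form a connected subtree. All three properties hold, so this is a valid tree decomposition of width max|bag| − 1 = 2, and hence tw(G) ≤ 2.

Yes; width 2.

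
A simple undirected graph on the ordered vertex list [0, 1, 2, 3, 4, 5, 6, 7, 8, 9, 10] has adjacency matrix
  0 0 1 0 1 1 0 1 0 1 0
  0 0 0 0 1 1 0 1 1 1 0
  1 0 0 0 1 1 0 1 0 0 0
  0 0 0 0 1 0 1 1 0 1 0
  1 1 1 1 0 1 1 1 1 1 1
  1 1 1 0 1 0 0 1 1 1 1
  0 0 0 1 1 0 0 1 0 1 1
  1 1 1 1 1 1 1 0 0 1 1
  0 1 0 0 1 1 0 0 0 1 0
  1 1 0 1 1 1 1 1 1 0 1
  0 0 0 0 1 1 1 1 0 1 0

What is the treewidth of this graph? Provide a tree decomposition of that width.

Treewidth 4.
One optimal decomposition is:
Bags: B1 = {1, 4, 5, 8, 9}  B2 = {1, 4, 5, 7, 9}  B3 = {4, 5, 7, 9, 10}  B4 = {0, 4, 5, 7, 9}  B5 = {4, 6, 7, 9, 10}  B6 = {0, 2, 4, 5, 7}  B7 = {3, 4, 6, 7, 9}
Tree: B1–B2, B2–B3, B2–B4, B3–B5, B4–B6, B5–B7

Every bag has size at most 5, so the width is 5 − 1 = 4 and tw(G) ≤ 4. For the lower bound, the 5 vertices {1, 4, 5, 8, 9} are pairwise adjacent, and any tree decomposition puts a clique entirely inside one bag — forcing width ≥ 4. Combining the bounds, tw(G) = 4.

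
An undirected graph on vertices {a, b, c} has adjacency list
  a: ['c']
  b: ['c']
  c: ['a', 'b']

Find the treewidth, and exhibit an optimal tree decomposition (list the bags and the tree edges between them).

Each bag holds 2 vertices, so the decomposition has width 1, which upper-bounds the treewidth. G has an edge, so its treewidth is at least 1. The upper and lower bounds meet at 1, so that is the treewidth.

Treewidth 1.
One such decomposition:
Bags: B1 = {b, c}  B2 = {a, c}
Tree: B1–B2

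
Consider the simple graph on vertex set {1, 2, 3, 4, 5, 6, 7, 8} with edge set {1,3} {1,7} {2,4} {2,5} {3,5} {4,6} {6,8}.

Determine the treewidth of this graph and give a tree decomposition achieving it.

Treewidth 1.
One optimal decomposition is:
Bags: B1 = {1, 7}  B2 = {1, 3}  B3 = {3, 5}  B4 = {2, 5}  B5 = {2, 4}  B6 = {4, 6}  B7 = {6, 8}
Tree: B1–B2, B2–B3, B3–B4, B4–B5, B5–B6, B6–B7

The largest bag has 2 vertices, giving width 1; this decomposition certifies tw(G) ≤ 1. Any graph with an edge has treewidth ≥ 1, and G has the edge 7–1. Combining the bounds, tw(G) = 1.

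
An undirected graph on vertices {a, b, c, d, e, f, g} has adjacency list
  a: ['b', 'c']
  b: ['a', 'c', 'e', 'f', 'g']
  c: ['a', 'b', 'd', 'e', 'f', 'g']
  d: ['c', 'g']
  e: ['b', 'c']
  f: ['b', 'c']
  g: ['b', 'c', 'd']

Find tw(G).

2

A width-2 tree decomposition is:
Bags: B1 = {b, c, g}  B2 = {a, b, c}  B3 = {c, d, g}  B4 = {b, c, e}  B5 = {b, c, f}
Tree: B1–B2, B1–B3, B2–B4, B2–B5
Every bag has size at most 3, so the width is 3 − 1 = 2 and tw(G) ≤ 2. On the other hand G contains the 3-clique {c, d, g}. A clique must lie in a single bag of any decomposition, so no decomposition can have width below 2. The upper and lower bounds meet at 2, so that is the treewidth.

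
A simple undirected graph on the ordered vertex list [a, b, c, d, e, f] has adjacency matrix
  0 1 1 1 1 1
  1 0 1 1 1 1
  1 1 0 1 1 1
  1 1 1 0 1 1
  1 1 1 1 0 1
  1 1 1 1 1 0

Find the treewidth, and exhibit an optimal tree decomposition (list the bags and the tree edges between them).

Treewidth 5.
One such decomposition:
Bags: B1 = {a, b, c, d, e, f}
Tree: (single bag)

A single bag containing all 6 vertices is trivially a valid decomposition of width 5. On the other hand G contains the 6-clique {a, b, c, d, e, f}. A clique must lie in a single bag of any decomposition, so no decomposition can have width below 5. Therefore the treewidth is 5.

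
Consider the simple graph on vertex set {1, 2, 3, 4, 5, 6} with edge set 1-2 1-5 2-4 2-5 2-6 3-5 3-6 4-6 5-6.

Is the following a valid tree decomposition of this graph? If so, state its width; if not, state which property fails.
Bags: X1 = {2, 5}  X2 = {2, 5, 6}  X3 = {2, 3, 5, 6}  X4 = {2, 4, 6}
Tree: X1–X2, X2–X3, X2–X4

No — vertex 1 appears in no bag.

A tree decomposition must satisfy three properties: every vertex lies in some bag; for every edge, both endpoints lie together in some bag; and for every vertex, the bags containing it form a connected subtree. Here vertex 1 appears in no bag, so the decomposition is invalid.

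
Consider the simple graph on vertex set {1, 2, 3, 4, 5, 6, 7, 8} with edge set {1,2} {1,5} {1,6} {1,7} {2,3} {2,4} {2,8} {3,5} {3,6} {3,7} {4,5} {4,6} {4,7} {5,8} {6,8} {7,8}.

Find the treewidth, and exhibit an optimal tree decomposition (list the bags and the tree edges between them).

Treewidth 4.
Bags: B1 = {1, 3, 4, 5, 8}  B2 = {1, 2, 3, 4, 8}  B3 = {1, 3, 4, 6, 8}  B4 = {1, 3, 4, 7, 8}
Tree: B1–B2, B2–B3, B3–B4

Every bag has size at most 5, so the width is 5 − 1 = 4 and tw(G) ≤ 4. For the lower bound: the 5 vertex sets {3,5}, {1,2}, {4,6}, {8}, {7} are disjoint, each induces a connected subgraph, and every pair is joined by at least one edge of G. Contracting each set to a single vertex therefore yields K_{5} as a minor, and since treewidth is minor-monotone, tw(G) ≥ tw(K_{5}) = 4. Combining the bounds, tw(G) = 4.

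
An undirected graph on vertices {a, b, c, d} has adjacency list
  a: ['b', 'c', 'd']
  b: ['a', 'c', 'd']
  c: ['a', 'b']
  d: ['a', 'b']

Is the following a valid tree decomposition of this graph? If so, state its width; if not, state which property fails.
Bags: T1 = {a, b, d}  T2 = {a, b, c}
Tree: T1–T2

Checking the three conditions: (i) the bags cover all of {a, b, c, d}; (ii) for each edge, some bag contains both endpoints; (iii) the bags containing any fixed vertex form a subtree. All hold, so the decomposition is valid with width 3 − 1 = 2.

Yes; width 2.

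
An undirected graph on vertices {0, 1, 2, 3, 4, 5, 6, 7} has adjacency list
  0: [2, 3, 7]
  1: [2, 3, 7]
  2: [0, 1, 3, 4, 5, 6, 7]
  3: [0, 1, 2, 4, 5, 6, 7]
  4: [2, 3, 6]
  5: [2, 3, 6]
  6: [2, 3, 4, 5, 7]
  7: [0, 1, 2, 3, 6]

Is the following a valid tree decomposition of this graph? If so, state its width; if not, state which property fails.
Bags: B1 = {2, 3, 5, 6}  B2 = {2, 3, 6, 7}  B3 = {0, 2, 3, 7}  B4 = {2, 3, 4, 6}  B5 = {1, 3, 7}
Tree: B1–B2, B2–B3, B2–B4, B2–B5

No — edge (2,1) lies in no bag.

A tree decomposition must satisfy three properties: every vertex lies in some bag; for every edge, both endpoints lie together in some bag; and for every vertex, the bags containing it form a connected subtree. Here edge (2,1) lies in no bag, so the decomposition is invalid.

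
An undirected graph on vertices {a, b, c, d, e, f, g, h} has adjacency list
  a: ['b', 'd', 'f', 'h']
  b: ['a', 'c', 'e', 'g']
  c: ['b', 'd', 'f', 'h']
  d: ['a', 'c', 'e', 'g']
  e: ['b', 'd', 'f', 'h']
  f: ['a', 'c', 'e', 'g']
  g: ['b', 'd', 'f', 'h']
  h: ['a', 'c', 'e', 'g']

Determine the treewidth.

4

A width-4 tree decomposition is:
Bags: B1 = {a, b, c, e, g}  B2 = {a, c, d, e, g}  B3 = {a, c, e, g, h}  B4 = {a, c, e, f, g}
Tree: B1–B2, B2–B3, B3–B4
Every bag has size at most 5, so the width is 5 − 1 = 4 and tw(G) ≤ 4. For the lower bound: the 5 vertex sets {b,e}, {d,g}, {c,h}, {a}, {f} are disjoint, each induces a connected subgraph, and every pair is joined by at least one edge of G. Contracting each set to a single vertex therefore yields K_{5} as a minor, and since treewidth is minor-monotone, tw(G) ≥ tw(K_{5}) = 4. Hence tw(G) = 4 exactly.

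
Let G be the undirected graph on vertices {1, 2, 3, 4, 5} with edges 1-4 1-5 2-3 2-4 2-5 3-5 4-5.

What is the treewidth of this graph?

2

A width-2 tree decomposition is:
Bags: B1 = {1, 4, 5}  B2 = {2, 4, 5}  B3 = {2, 3, 5}
Tree: B1–B2, B2–B3
Every bag has size at most 3, so the width is 3 − 1 = 2 and tw(G) ≤ 2. Conversely, {1, 4, 5} is a clique of size 3, and the vertices of any clique must share a bag in every tree decomposition; so some bag has ≥ 3 vertices and tw(G) ≥ 2. The upper and lower bounds meet at 2, so that is the treewidth.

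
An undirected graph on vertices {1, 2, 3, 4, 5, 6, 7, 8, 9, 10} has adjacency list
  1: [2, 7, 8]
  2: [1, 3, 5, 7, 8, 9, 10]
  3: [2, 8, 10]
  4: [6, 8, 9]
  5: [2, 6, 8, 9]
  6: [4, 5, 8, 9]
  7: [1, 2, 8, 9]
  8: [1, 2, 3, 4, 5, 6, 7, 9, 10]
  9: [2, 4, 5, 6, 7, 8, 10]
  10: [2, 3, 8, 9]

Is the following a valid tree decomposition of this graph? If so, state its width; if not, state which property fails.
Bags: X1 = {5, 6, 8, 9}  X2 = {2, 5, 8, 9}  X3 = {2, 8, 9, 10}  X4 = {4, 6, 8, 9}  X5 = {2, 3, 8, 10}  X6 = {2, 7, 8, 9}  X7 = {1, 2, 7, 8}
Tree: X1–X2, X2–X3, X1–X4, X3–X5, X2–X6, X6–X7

Yes; width 3.

Every vertex of G appears in some bag (union = {1, 2, 3, 4, 5, 6, 7, 8, 9, 10}); every edge is covered by a bag; and for each vertex v the set of bags containing v is connected in the bag tree. The decomposition is therefore valid. The largest bag has 4 vertices, so the width is 3.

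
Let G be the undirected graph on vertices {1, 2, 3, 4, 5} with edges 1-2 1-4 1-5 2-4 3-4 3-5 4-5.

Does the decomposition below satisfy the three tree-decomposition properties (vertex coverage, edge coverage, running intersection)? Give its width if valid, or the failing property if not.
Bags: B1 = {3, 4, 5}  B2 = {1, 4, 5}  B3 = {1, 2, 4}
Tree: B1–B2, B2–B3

Every vertex of G appears in some bag (union = {1, 2, 3, 4, 5}); every edge is covered by a bag; and for each vertex v the set of bags containing v is connected in the bag tree. The decomposition is therefore valid. The largest bag has 3 vertices, so the width is 2.

Yes; width 2.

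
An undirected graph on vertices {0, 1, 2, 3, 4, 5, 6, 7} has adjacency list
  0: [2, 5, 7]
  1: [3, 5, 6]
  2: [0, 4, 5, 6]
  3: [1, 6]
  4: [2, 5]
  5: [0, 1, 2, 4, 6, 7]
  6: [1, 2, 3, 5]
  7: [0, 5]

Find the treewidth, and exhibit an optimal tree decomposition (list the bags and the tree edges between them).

The largest bag has 3 vertices, giving width 2; this decomposition certifies tw(G) ≤ 2. For the lower bound, the 3 vertices {1, 3, 6} are pairwise adjacent, and any tree decomposition puts a clique entirely inside one bag — forcing width ≥ 2. Combining the bounds, tw(G) = 2.

Treewidth 2.
Bags: B1 = {2, 5, 6}  B2 = {2, 4, 5}  B3 = {0, 2, 5}  B4 = {0, 5, 7}  B5 = {1, 5, 6}  B6 = {1, 3, 6}
Tree: B1–B2, B2–B3, B3–B4, B1–B5, B5–B6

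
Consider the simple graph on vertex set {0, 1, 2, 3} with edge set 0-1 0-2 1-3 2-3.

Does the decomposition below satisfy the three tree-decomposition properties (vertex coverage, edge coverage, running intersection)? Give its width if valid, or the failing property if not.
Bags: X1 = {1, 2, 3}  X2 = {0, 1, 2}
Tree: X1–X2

Vertex coverage: the bags together contain {0, 1, 2, 3}, the full vertex set. Edge coverage: each edge of G has both endpoints in at least one bag. Running intersection: for every vertex, the bags containing it form a connected subtree. All three properties hold, so this is a valid tree decomposition of width max|bag| − 1 = 2, and hence tw(G) ≤ 2.

Yes; width 2.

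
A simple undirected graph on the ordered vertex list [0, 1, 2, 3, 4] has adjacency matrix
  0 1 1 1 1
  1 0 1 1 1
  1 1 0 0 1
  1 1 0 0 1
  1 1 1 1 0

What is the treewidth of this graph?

3

A width-3 tree decomposition is:
Bags: B1 = {0, 1, 2, 4}  B2 = {0, 1, 3, 4}
Tree: B1–B2
Every bag has size at most 4, so the width is 4 − 1 = 3 and tw(G) ≤ 3. Conversely, {0, 1, 2, 4} is a clique of size 4, and the vertices of any clique must share a bag in every tree decomposition; so some bag has ≥ 4 vertices and tw(G) ≥ 3. Therefore the treewidth is 3.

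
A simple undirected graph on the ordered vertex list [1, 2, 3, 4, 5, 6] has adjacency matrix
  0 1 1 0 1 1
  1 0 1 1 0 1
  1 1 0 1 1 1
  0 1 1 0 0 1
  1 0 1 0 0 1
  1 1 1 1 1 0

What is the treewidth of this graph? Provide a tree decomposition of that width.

Treewidth 3.
Bags: B1 = {1, 2, 3, 6}  B2 = {2, 3, 4, 6}  B3 = {1, 3, 5, 6}
Tree: B1–B2, B1–B3

The largest bag has 4 vertices, giving width 3; this decomposition certifies tw(G) ≤ 3. Conversely, {1, 2, 3, 6} is a clique of size 4, and the vertices of any clique must share a bag in every tree decomposition; so some bag has ≥ 4 vertices and tw(G) ≥ 3. Hence tw(G) = 3 exactly.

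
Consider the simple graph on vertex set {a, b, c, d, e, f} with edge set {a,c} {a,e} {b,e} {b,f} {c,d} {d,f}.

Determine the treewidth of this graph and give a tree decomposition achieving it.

Every bag has size at most 3, so the width is 3 − 1 = 2 and tw(G) ≤ 2. The edges b–f–d–c–a–e–b form a cycle, so G is not a tree and its treewidth is at least 2. Combining the bounds, tw(G) = 2.

Treewidth 2.
One such decomposition:
Bags: B1 = {b, d, f}  B2 = {b, c, d}  B3 = {a, b, c}  B4 = {a, b, e}
Tree: B1–B2, B2–B3, B3–B4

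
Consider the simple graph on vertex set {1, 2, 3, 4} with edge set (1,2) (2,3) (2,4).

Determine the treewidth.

A width-1 tree decomposition is:
Bags: B1 = {1, 2}  B2 = {2, 3}  B3 = {2, 4}
Tree: B1–B2, B2–B3
The largest bag has 2 vertices, giving width 1; this decomposition certifies tw(G) ≤ 1. Any graph with an edge has treewidth ≥ 1, and G has the edge 2–1. Hence tw(G) = 1 exactly.

1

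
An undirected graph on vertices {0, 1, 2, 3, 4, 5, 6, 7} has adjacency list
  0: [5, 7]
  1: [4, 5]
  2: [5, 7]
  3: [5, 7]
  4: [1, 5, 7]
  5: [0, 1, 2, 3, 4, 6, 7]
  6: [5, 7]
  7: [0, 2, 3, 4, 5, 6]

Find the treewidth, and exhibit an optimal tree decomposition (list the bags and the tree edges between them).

The largest bag has 3 vertices, giving width 2; this decomposition certifies tw(G) ≤ 2. Conversely, {1, 4, 5} is a clique of size 3, and the vertices of any clique must share a bag in every tree decomposition; so some bag has ≥ 3 vertices and tw(G) ≥ 2. Therefore the treewidth is 2.

Treewidth 2.
One such decomposition:
Bags: B1 = {4, 5, 7}  B2 = {2, 5, 7}  B3 = {3, 5, 7}  B4 = {1, 4, 5}  B5 = {0, 5, 7}  B6 = {5, 6, 7}
Tree: B1–B2, B1–B3, B1–B4, B1–B5, B5–B6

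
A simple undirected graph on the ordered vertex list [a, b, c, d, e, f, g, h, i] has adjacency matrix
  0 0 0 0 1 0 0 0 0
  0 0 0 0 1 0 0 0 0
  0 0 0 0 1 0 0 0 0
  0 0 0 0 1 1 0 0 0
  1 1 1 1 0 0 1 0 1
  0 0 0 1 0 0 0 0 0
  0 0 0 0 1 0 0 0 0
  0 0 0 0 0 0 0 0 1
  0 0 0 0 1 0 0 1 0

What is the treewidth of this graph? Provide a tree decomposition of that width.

Each bag holds 2 vertices, so the decomposition has width 1, which upper-bounds the treewidth. G has an edge, so its treewidth is at least 1. Hence tw(G) = 1 exactly.

Treewidth 1.
One optimal decomposition is:
Bags: B1 = {e, i}  B2 = {d, e}  B3 = {e, g}  B4 = {a, e}  B5 = {d, f}  B6 = {c, e}  B7 = {h, i}  B8 = {b, e}
Tree: B1–B2, B2–B3, B2–B4, B2–B5, B4–B6, B1–B7, B2–B8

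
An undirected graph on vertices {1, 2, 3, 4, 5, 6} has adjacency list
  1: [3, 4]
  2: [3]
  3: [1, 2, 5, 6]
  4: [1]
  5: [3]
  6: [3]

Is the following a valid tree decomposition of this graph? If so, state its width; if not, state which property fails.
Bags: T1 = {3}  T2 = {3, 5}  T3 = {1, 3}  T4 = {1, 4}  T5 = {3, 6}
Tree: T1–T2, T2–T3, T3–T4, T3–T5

No — vertex 2 appears in no bag.

A tree decomposition must satisfy three properties: every vertex lies in some bag; for every edge, both endpoints lie together in some bag; and for every vertex, the bags containing it form a connected subtree. Here vertex 2 appears in no bag, so the decomposition is invalid.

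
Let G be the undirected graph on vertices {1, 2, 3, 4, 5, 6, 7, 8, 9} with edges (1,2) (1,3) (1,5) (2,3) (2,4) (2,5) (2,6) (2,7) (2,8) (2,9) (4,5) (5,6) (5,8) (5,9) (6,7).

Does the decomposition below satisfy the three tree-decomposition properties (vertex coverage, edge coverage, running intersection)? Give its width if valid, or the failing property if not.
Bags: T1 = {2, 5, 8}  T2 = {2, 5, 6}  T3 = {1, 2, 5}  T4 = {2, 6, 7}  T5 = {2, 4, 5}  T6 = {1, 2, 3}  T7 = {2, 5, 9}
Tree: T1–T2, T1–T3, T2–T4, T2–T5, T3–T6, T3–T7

Yes; width 2.

Every vertex of G appears in some bag (union = {1, 2, 3, 4, 5, 6, 7, 8, 9}); every edge is covered by a bag; and for each vertex v the set of bags containing v is connected in the bag tree. The decomposition is therefore valid. The largest bag has 3 vertices, so the width is 2.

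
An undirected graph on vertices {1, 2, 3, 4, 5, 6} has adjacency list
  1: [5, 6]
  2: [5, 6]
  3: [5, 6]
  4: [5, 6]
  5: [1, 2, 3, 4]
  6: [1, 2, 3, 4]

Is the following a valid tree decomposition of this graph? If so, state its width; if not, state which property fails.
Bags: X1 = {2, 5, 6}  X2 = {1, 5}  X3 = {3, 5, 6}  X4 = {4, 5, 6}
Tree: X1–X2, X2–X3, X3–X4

No — edge (6,1) lies in no bag.

A tree decomposition must satisfy three properties: every vertex lies in some bag; for every edge, both endpoints lie together in some bag; and for every vertex, the bags containing it form a connected subtree. Here edge (6,1) lies in no bag, so the decomposition is invalid.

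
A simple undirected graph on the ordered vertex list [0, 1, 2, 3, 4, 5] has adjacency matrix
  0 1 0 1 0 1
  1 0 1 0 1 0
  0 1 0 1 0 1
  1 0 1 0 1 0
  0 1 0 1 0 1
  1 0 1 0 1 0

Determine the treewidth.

A width-3 tree decomposition is:
Bags: B1 = {1, 2, 3, 5}  B2 = {1, 3, 4, 5}  B3 = {0, 1, 3, 5}
Tree: B1–B2, B2–B3
Each bag holds 4 vertices, so the decomposition has width 3, which upper-bounds the treewidth. For the lower bound: the 4 vertex sets {2,5}, {1,4}, {3}, {0} are disjoint, each induces a connected subgraph, and every pair is joined by at least one edge of G. Contracting each set to a single vertex therefore yields K_{4} as a minor, and since treewidth is minor-monotone, tw(G) ≥ tw(K_{4}) = 3. Therefore the treewidth is 3.

3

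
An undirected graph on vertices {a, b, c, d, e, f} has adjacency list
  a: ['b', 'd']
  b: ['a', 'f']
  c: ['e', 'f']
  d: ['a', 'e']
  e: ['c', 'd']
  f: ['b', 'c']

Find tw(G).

2

A width-2 tree decomposition is:
Bags: B1 = {a, b, d}  B2 = {b, d, e}  B3 = {b, c, e}  B4 = {b, c, f}
Tree: B1–B2, B2–B3, B3–B4
Every bag has size at most 3, so the width is 3 − 1 = 2 and tw(G) ≤ 2. For the lower bound, G contains the cycle b–a–d–e–c–f–b, so G is not a forest; only forests have treewidth ≤ 1, hence tw(G) ≥ 2. Therefore the treewidth is 2.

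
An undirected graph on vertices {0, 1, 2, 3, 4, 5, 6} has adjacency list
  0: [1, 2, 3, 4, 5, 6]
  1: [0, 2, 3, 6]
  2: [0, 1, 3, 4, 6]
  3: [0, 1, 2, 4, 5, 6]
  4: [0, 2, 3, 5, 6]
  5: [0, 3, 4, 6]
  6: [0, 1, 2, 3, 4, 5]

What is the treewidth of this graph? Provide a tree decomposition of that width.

Every bag has size at most 5, so the width is 5 − 1 = 4 and tw(G) ≤ 4. On the other hand G contains the 5-clique {0, 1, 2, 3, 6}. A clique must lie in a single bag of any decomposition, so no decomposition can have width below 4. The upper and lower bounds meet at 4, so that is the treewidth.

Treewidth 4.
One optimal decomposition is:
Bags: B1 = {0, 2, 3, 4, 6}  B2 = {0, 1, 2, 3, 6}  B3 = {0, 3, 4, 5, 6}
Tree: B1–B2, B1–B3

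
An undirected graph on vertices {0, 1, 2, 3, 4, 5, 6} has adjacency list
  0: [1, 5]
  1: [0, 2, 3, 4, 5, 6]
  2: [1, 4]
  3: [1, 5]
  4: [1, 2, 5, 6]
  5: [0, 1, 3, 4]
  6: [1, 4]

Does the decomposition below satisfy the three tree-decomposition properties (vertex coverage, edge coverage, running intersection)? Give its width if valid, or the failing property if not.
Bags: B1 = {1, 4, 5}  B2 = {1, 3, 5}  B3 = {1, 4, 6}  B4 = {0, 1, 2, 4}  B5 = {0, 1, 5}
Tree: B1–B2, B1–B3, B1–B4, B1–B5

A tree decomposition must satisfy three properties: every vertex lies in some bag; for every edge, both endpoints lie together in some bag; and for every vertex, the bags containing it form a connected subtree. Here bags containing vertex 0 are not connected in the tree, so the decomposition is invalid.

No — bags containing vertex 0 are not connected in the tree.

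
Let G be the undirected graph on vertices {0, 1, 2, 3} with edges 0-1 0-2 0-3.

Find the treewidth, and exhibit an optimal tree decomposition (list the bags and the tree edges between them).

Treewidth 1.
Bags: B1 = {0, 2}  B2 = {0, 3}  B3 = {0, 1}
Tree: B1–B2, B2–B3

Every bag has size at most 2, so the width is 2 − 1 = 1 and tw(G) ≤ 1. Since G has at least one edge (e.g. 0–2), it is not an edgeless graph, so tw(G) ≥ 1. Hence tw(G) = 1 exactly.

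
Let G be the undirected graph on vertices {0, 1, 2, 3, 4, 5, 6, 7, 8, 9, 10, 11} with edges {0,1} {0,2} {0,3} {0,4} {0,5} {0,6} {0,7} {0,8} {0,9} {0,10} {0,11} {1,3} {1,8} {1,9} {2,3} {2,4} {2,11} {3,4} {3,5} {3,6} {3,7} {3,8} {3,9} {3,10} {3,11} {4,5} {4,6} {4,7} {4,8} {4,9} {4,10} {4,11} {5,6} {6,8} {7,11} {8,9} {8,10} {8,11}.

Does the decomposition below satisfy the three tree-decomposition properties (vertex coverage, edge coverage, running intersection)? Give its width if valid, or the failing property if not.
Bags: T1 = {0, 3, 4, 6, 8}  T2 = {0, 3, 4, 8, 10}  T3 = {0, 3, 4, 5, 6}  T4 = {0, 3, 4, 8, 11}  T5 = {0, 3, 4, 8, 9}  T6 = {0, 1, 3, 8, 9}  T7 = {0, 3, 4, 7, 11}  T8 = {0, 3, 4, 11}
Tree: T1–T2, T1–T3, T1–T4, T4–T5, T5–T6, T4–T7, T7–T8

No — vertex 2 appears in no bag.

A tree decomposition must satisfy three properties: every vertex lies in some bag; for every edge, both endpoints lie together in some bag; and for every vertex, the bags containing it form a connected subtree. Here vertex 2 appears in no bag, so the decomposition is invalid.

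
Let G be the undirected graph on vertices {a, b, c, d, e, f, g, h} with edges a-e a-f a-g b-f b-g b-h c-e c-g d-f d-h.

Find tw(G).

A width-2 tree decomposition is:
Bags: B1 = {c, e, g}  B2 = {a, e, g}  B3 = {a, b, g}  B4 = {a, b, f}  B5 = {b, f, h}  B6 = {d, f, h}
Tree: B1–B2, B2–B3, B3–B4, B4–B5, B5–B6
The largest bag has 3 vertices, giving width 2; this decomposition certifies tw(G) ≤ 2. For the lower bound, G contains the cycle c–e–a–g–c, so G is not a forest; only forests have treewidth ≤ 1, hence tw(G) ≥ 2. Hence tw(G) = 2 exactly.

2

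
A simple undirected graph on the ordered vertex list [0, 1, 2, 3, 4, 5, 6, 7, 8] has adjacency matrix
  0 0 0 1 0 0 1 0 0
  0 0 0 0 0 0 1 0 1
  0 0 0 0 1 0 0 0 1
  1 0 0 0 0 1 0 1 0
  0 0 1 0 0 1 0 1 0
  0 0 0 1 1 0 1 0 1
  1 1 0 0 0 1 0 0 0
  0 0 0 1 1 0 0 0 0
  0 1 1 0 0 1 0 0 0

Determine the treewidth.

3

A width-3 tree decomposition is:
Bags: B1 = {1, 2, 4, 8}  B2 = {1, 4, 5, 8}  B3 = {1, 4, 5, 6}  B4 = {4, 5, 6, 7}  B5 = {3, 5, 6, 7}  B6 = {0, 3, 6, 7}
Tree: B1–B2, B2–B3, B3–B4, B4–B5, B5–B6
Every bag has size at most 4, so the width is 4 − 1 = 3 and tw(G) ≤ 3. For the lower bound: the 4 vertex sets {1,2,8}, {4}, {5}, {0,3,6,7} are disjoint, each induces a connected subgraph, and every pair is joined by at least one edge of G. Contracting each set to a single vertex therefore yields K_{4} as a minor, and since treewidth is minor-monotone, tw(G) ≥ tw(K_{4}) = 3. Hence tw(G) = 3 exactly.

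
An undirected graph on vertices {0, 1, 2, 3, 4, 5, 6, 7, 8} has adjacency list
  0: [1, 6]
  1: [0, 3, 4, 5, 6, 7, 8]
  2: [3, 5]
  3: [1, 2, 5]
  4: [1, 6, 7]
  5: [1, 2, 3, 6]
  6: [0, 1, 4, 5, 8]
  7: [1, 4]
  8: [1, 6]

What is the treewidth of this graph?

A width-2 tree decomposition is:
Bags: B1 = {0, 1, 6}  B2 = {1, 4, 6}  B3 = {1, 5, 6}  B4 = {1, 3, 5}  B5 = {1, 4, 7}  B6 = {1, 6, 8}  B7 = {2, 3, 5}
Tree: B1–B2, B1–B3, B3–B4, B2–B5, B1–B6, B4–B7
Each bag holds 3 vertices, so the decomposition has width 2, which upper-bounds the treewidth. Conversely, {1, 3, 5} is a clique of size 3, and the vertices of any clique must share a bag in every tree decomposition; so some bag has ≥ 3 vertices and tw(G) ≥ 2. Combining the bounds, tw(G) = 2.

2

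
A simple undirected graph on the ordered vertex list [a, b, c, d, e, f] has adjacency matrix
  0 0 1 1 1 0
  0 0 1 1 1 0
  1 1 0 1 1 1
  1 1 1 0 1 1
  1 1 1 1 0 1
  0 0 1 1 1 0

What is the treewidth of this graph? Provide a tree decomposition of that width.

Treewidth 3.
One optimal decomposition is:
Bags: B1 = {b, c, d, e}  B2 = {c, d, e, f}  B3 = {a, c, d, e}
Tree: B1–B2, B2–B3

Every bag has size at most 4, so the width is 4 − 1 = 3 and tw(G) ≤ 3. On the other hand G contains the 4-clique {a, c, d, e}. A clique must lie in a single bag of any decomposition, so no decomposition can have width below 3. Therefore the treewidth is 3.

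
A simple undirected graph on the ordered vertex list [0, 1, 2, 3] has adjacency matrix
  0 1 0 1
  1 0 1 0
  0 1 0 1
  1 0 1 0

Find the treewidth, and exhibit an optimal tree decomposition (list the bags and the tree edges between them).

The largest bag has 3 vertices, giving width 2; this decomposition certifies tw(G) ≤ 2. Since 0–3–2–1–0 is a cycle in G, G is not acyclic. Forests are exactly the graphs of treewidth ≤ 1, so tw(G) ≥ 2. Combining the bounds, tw(G) = 2.

Treewidth 2.
One such decomposition:
Bags: B1 = {0, 2, 3}  B2 = {0, 1, 2}
Tree: B1–B2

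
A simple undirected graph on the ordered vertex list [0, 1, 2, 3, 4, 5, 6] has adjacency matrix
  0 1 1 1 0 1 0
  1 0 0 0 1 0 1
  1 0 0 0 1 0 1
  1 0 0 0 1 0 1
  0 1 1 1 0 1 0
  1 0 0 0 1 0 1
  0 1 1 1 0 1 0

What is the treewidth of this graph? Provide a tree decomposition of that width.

Treewidth 3.
One optimal decomposition is:
Bags: B1 = {0, 4, 5, 6}  B2 = {0, 3, 4, 6}  B3 = {0, 2, 4, 6}  B4 = {0, 1, 4, 6}
Tree: B1–B2, B2–B3, B3–B4

Each bag holds 4 vertices, so the decomposition has width 3, which upper-bounds the treewidth. For the lower bound: the 4 vertex sets {5,6}, {0,3}, {4}, {2} are disjoint, each induces a connected subgraph, and every pair is joined by at least one edge of G. Contracting each set to a single vertex therefore yields K_{4} as a minor, and since treewidth is minor-monotone, tw(G) ≥ tw(K_{4}) = 3. Combining the bounds, tw(G) = 3.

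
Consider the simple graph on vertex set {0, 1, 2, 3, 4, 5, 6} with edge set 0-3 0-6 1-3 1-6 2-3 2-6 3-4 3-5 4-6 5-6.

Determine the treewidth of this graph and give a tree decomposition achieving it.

Treewidth 2.
One such decomposition:
Bags: B1 = {1, 3, 6}  B2 = {3, 5, 6}  B3 = {2, 3, 6}  B4 = {0, 3, 6}  B5 = {3, 4, 6}
Tree: B1–B2, B2–B3, B3–B4, B4–B5

Every bag has size at most 3, so the width is 3 − 1 = 2 and tw(G) ≤ 2. Since 6–1–3–5–6 is a cycle in G, G is not acyclic. Forests are exactly the graphs of treewidth ≤ 1, so tw(G) ≥ 2. Therefore the treewidth is 2.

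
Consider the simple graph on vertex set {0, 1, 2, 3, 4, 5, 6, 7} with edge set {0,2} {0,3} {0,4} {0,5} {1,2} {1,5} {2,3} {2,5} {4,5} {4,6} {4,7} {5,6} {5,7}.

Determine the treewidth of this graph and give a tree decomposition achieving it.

Treewidth 2.
Bags: B1 = {0, 4, 5}  B2 = {0, 2, 5}  B3 = {1, 2, 5}  B4 = {0, 2, 3}  B5 = {4, 5, 6}  B6 = {4, 5, 7}
Tree: B1–B2, B2–B3, B2–B4, B1–B5, B1–B6

The largest bag has 3 vertices, giving width 2; this decomposition certifies tw(G) ≤ 2. For the lower bound, the 3 vertices {0, 2, 3} are pairwise adjacent, and any tree decomposition puts a clique entirely inside one bag — forcing width ≥ 2. Hence tw(G) = 2 exactly.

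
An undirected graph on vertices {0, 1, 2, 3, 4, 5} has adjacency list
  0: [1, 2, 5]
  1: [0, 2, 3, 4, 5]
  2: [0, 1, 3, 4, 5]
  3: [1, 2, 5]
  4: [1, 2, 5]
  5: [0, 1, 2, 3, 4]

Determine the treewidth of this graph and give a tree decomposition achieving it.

The largest bag has 4 vertices, giving width 3; this decomposition certifies tw(G) ≤ 3. For the lower bound, the 4 vertices {0, 1, 2, 5} are pairwise adjacent, and any tree decomposition puts a clique entirely inside one bag — forcing width ≥ 3. Combining the bounds, tw(G) = 3.

Treewidth 3.
Bags: B1 = {1, 2, 4, 5}  B2 = {0, 1, 2, 5}  B3 = {1, 2, 3, 5}
Tree: B1–B2, B2–B3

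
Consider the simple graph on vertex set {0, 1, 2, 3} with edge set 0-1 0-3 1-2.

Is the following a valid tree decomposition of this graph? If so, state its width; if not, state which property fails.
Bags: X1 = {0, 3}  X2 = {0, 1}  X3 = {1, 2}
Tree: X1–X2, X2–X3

Checking the three conditions: (i) the bags cover all of {0, 1, 2, 3}; (ii) for each edge, some bag contains both endpoints; (iii) the bags containing any fixed vertex form a subtree. All hold, so the decomposition is valid with width 2 − 1 = 1.

Yes; width 1.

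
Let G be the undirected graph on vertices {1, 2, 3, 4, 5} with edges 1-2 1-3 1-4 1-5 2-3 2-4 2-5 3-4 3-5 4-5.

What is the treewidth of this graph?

4

A width-4 tree decomposition is:
Bags: B1 = {1, 2, 3, 4, 5}
Tree: (single bag)
A single bag containing all 5 vertices is trivially a valid decomposition of width 4. Conversely, {1, 2, 3, 4, 5} is a clique of size 5, and the vertices of any clique must share a bag in every tree decomposition; so some bag has ≥ 5 vertices and tw(G) ≥ 4. Therefore the treewidth is 4.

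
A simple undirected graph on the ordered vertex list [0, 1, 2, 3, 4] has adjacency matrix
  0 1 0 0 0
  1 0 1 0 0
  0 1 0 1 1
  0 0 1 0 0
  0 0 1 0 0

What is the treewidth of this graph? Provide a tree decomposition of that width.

The largest bag has 2 vertices, giving width 1; this decomposition certifies tw(G) ≤ 1. Since G has at least one edge (e.g. 0–1), it is not an edgeless graph, so tw(G) ≥ 1. Combining the bounds, tw(G) = 1.

Treewidth 1.
Bags: B1 = {0, 1}  B2 = {1, 2}  B3 = {2, 4}  B4 = {2, 3}
Tree: B1–B2, B2–B3, B2–B4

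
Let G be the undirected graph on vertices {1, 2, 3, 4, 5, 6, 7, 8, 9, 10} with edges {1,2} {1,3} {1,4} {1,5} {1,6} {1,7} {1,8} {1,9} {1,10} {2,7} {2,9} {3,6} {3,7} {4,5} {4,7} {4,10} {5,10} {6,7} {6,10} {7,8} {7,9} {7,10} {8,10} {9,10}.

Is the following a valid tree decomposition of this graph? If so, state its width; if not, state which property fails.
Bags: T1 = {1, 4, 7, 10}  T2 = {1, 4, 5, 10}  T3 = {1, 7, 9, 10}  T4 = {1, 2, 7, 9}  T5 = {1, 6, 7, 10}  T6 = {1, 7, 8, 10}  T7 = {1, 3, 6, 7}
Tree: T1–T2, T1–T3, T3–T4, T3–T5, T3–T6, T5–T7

Yes; width 3.

Vertex coverage: the bags together contain {1, 2, 3, 4, 5, 6, 7, 8, 9, 10}, the full vertex set. Edge coverage: each edge of G has both endpoints in at least one bag. Running intersection: for every vertex, the bags containing it form a connected subtree. All three properties hold, so this is a valid tree decomposition of width max|bag| − 1 = 3, and hence tw(G) ≤ 3.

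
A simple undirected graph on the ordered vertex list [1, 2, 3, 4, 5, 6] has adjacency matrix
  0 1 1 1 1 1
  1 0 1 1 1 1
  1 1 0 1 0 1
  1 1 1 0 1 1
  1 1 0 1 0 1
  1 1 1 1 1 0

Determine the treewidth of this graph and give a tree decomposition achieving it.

Treewidth 4.
Bags: B1 = {1, 2, 3, 4, 6}  B2 = {1, 2, 4, 5, 6}
Tree: B1–B2

Each bag holds 5 vertices, so the decomposition has width 4, which upper-bounds the treewidth. For the lower bound, the 5 vertices {1, 2, 3, 4, 6} are pairwise adjacent, and any tree decomposition puts a clique entirely inside one bag — forcing width ≥ 4. The upper and lower bounds meet at 4, so that is the treewidth.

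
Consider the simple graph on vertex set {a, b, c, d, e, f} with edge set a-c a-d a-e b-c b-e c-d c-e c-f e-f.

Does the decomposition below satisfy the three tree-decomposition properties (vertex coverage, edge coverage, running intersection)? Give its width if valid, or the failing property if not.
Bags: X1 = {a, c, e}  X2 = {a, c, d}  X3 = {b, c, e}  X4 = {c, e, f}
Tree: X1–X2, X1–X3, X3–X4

Yes; width 2.

Checking the three conditions: (i) the bags cover all of {a, b, c, d, e, f}; (ii) for each edge, some bag contains both endpoints; (iii) the bags containing any fixed vertex form a subtree. All hold, so the decomposition is valid with width 3 − 1 = 2.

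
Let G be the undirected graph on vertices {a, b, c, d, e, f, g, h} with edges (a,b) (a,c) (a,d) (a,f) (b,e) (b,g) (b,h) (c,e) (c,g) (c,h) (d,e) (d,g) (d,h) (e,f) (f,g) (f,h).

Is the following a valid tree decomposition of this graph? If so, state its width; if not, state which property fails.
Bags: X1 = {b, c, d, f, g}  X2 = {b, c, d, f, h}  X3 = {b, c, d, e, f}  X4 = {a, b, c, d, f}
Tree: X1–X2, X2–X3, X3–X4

Yes; width 4.

Every vertex of G appears in some bag (union = {a, b, c, d, e, f, g, h}); every edge is covered by a bag; and for each vertex v the set of bags containing v is connected in the bag tree. The decomposition is therefore valid. The largest bag has 5 vertices, so the width is 4.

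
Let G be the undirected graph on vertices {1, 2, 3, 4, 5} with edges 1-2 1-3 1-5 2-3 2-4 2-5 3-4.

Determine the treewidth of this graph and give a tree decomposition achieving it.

Every bag has size at most 3, so the width is 3 − 1 = 2 and tw(G) ≤ 2. For the lower bound, the 3 vertices {1, 2, 3} are pairwise adjacent, and any tree decomposition puts a clique entirely inside one bag — forcing width ≥ 2. Therefore the treewidth is 2.

Treewidth 2.
One optimal decomposition is:
Bags: B1 = {1, 2, 3}  B2 = {2, 3, 4}  B3 = {1, 2, 5}
Tree: B1–B2, B1–B3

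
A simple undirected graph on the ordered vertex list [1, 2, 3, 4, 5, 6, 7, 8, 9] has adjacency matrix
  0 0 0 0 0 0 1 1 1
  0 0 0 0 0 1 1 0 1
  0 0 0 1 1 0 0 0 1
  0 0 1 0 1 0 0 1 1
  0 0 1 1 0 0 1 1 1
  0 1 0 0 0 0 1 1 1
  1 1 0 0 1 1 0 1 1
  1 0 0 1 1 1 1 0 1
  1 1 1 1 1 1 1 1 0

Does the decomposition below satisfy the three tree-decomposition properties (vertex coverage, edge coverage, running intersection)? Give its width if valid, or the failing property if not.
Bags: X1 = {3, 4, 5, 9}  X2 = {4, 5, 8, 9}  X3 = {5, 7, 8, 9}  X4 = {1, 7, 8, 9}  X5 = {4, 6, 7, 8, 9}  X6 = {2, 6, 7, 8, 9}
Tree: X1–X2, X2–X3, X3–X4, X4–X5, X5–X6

No — bags containing vertex 4 are not connected in the tree.

A tree decomposition must satisfy three properties: every vertex lies in some bag; for every edge, both endpoints lie together in some bag; and for every vertex, the bags containing it form a connected subtree. Here bags containing vertex 4 are not connected in the tree, so the decomposition is invalid.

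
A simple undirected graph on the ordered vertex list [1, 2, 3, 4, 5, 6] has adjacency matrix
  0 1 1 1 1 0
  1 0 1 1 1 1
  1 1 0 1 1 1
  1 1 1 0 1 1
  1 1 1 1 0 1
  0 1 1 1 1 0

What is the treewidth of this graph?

A width-4 tree decomposition is:
Bags: B1 = {1, 2, 3, 4, 5}  B2 = {2, 3, 4, 5, 6}
Tree: B1–B2
Every bag has size at most 5, so the width is 5 − 1 = 4 and tw(G) ≤ 4. Conversely, {1, 2, 3, 4, 5} is a clique of size 5, and the vertices of any clique must share a bag in every tree decomposition; so some bag has ≥ 5 vertices and tw(G) ≥ 4. The upper and lower bounds meet at 4, so that is the treewidth.

4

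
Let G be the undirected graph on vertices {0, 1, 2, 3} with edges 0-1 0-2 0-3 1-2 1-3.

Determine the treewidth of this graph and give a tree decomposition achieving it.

The largest bag has 3 vertices, giving width 2; this decomposition certifies tw(G) ≤ 2. On the other hand G contains the 3-clique {0, 1, 2}. A clique must lie in a single bag of any decomposition, so no decomposition can have width below 2. Combining the bounds, tw(G) = 2.

Treewidth 2.
One optimal decomposition is:
Bags: B1 = {0, 1, 3}  B2 = {0, 1, 2}
Tree: B1–B2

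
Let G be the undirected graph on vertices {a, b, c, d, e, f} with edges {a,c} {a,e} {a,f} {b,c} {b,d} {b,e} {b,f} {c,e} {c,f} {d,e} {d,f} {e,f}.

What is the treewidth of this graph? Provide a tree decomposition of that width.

Every bag has size at most 4, so the width is 4 − 1 = 3 and tw(G) ≤ 3. For the lower bound, the 4 vertices {b, d, e, f} are pairwise adjacent, and any tree decomposition puts a clique entirely inside one bag — forcing width ≥ 3. Combining the bounds, tw(G) = 3.

Treewidth 3.
One optimal decomposition is:
Bags: B1 = {b, d, e, f}  B2 = {b, c, e, f}  B3 = {a, c, e, f}
Tree: B1–B2, B2–B3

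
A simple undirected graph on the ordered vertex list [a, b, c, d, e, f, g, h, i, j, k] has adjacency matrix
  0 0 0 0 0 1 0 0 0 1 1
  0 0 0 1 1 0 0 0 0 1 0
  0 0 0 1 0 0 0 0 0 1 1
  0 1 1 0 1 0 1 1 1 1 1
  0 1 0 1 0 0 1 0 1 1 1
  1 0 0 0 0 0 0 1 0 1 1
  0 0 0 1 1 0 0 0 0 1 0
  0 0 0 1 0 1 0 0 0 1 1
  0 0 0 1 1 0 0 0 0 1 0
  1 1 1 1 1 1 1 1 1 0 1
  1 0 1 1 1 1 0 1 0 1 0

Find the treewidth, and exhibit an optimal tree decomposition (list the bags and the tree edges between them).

Every bag has size at most 4, so the width is 4 − 1 = 3 and tw(G) ≤ 3. For the lower bound, the 4 vertices {d, e, g, j} are pairwise adjacent, and any tree decomposition puts a clique entirely inside one bag — forcing width ≥ 3. Therefore the treewidth is 3.

Treewidth 3.
Bags: B1 = {d, e, g, j}  B2 = {d, e, j, k}  B3 = {d, e, i, j}  B4 = {d, h, j, k}  B5 = {c, d, j, k}  B6 = {b, d, e, j}  B7 = {f, h, j, k}  B8 = {a, f, j, k}
Tree: B1–B2, B1–B3, B2–B4, B2–B5, B2–B6, B4–B7, B7–B8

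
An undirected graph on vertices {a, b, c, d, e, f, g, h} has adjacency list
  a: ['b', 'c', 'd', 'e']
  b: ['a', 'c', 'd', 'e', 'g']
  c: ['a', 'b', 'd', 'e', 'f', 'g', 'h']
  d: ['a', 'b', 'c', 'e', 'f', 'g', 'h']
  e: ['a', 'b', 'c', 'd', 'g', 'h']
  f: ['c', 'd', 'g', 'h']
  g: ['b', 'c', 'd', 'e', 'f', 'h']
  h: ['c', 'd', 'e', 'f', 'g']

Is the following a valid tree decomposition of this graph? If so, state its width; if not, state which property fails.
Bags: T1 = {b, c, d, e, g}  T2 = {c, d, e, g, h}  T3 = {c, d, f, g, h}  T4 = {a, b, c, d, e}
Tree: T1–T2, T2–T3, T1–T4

Vertex coverage: the bags together contain {a, b, c, d, e, f, g, h}, the full vertex set. Edge coverage: each edge of G has both endpoints in at least one bag. Running intersection: for every vertex, the bags containing it form a connected subtree. All three properties hold, so this is a valid tree decomposition of width max|bag| − 1 = 4, and hence tw(G) ≤ 4.

Yes; width 4.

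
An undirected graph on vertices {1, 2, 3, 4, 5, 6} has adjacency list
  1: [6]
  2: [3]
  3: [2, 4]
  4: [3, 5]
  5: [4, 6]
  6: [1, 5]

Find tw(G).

1

A width-1 tree decomposition is:
Bags: B1 = {1, 6}  B2 = {5, 6}  B3 = {4, 5}  B4 = {3, 4}  B5 = {2, 3}
Tree: B1–B2, B2–B3, B3–B4, B4–B5
The largest bag has 2 vertices, giving width 1; this decomposition certifies tw(G) ≤ 1. G has an edge, so its treewidth is at least 1. Hence tw(G) = 1 exactly.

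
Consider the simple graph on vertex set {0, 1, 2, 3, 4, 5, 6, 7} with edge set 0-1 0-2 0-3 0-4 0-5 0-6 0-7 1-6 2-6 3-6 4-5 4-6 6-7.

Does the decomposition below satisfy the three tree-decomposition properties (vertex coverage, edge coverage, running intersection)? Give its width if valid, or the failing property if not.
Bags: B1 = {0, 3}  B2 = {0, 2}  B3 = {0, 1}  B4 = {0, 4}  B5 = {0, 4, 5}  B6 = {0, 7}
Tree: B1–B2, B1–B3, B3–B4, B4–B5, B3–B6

No — vertex 6 appears in no bag.

A tree decomposition must satisfy three properties: every vertex lies in some bag; for every edge, both endpoints lie together in some bag; and for every vertex, the bags containing it form a connected subtree. Here vertex 6 appears in no bag, so the decomposition is invalid.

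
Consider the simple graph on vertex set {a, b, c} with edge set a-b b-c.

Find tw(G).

1

A width-1 tree decomposition is:
Bags: B1 = {a, b}  B2 = {b, c}
Tree: B1–B2
The largest bag has 2 vertices, giving width 1; this decomposition certifies tw(G) ≤ 1. Since G has at least one edge (e.g. b–a), it is not an edgeless graph, so tw(G) ≥ 1. Combining the bounds, tw(G) = 1.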